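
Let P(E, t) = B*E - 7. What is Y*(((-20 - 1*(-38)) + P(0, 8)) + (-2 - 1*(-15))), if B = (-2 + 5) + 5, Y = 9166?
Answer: 219984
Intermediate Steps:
B = 8 (B = 3 + 5 = 8)
P(E, t) = -7 + 8*E (P(E, t) = 8*E - 7 = -7 + 8*E)
Y*(((-20 - 1*(-38)) + P(0, 8)) + (-2 - 1*(-15))) = 9166*(((-20 - 1*(-38)) + (-7 + 8*0)) + (-2 - 1*(-15))) = 9166*(((-20 + 38) + (-7 + 0)) + (-2 + 15)) = 9166*((18 - 7) + 13) = 9166*(11 + 13) = 9166*24 = 219984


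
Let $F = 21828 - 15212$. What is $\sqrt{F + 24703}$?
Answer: $\sqrt{31319} \approx 176.97$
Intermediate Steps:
$F = 6616$ ($F = 21828 - 15212 = 6616$)
$\sqrt{F + 24703} = \sqrt{6616 + 24703} = \sqrt{31319}$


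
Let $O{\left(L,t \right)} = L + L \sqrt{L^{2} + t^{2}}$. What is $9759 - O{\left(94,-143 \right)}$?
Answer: $9665 - 94 \sqrt{29285} \approx -6421.1$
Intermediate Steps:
$9759 - O{\left(94,-143 \right)} = 9759 - 94 \left(1 + \sqrt{94^{2} + \left(-143\right)^{2}}\right) = 9759 - 94 \left(1 + \sqrt{8836 + 20449}\right) = 9759 - 94 \left(1 + \sqrt{29285}\right) = 9759 - \left(94 + 94 \sqrt{29285}\right) = 9665 - 94 \sqrt{29285}$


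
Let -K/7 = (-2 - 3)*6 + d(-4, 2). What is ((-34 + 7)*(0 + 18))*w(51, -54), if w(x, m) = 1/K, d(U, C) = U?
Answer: -243/119 ≈ -2.0420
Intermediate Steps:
K = 238 (K = -7*((-2 - 3)*6 - 4) = -7*(-5*6 - 4) = -7*(-30 - 4) = -7*(-34) = 238)
w(x, m) = 1/238
((-34 + 7)*(0 + 18))*w(51, -54) = ((-34 + 7)*(0 + 18))*(1/238) = -27*18*(1/238) = -486*1/238 = -243/119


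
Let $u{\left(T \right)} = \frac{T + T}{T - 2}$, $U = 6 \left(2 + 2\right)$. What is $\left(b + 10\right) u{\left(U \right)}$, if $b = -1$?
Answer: $\frac{216}{11} \approx 19.636$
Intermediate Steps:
$U = 24$ ($U = 6 \cdot 4 = 24$)
$u{\left(T \right)} = \frac{2 T}{-2 + T}$
$\left(b + 10\right) u{\left(U \right)} = \left(-1 + 10\right) 2 \cdot 24 \frac{1}{-2 + 24} = 9 \cdot 2 \cdot 24 \cdot \frac{1}{22} = 9 \cdot \frac{24}{11} = \frac{216}{11}$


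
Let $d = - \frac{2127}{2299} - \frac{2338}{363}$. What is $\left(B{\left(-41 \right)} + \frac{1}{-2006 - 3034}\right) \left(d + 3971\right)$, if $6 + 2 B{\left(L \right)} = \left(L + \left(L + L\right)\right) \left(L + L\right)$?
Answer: $\frac{6200073087118}{310365} \approx 1.9977 \cdot 10^{7}$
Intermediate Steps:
$d = - \frac{50803}{6897}$ ($d = \left(-2127\right) \frac{1}{2299} - \frac{2338}{363} = - \frac{2127}{2299} - \frac{2338}{363} = - \frac{50803}{6897} \approx -7.366$)
$B{\left(L \right)} = -3 + 3 L^{2}$ ($B{\left(L \right)} = -3 + \frac{\left(L + \left(L + L\right)\right) \left(L + L\right)}{2} = -3 + \frac{\left(L + 2 L\right) 2 L}{2} = -3 + \frac{3 L 2 L}{2} = -3 + \frac{6 L^{2}}{2} = -3 + 3 L^{2}$)
$\left(B{\left(-41 \right)} + \frac{1}{-2006 - 3034}\right) \left(d + 3971\right) = \left(\left(-3 + 3 \left(-41\right)^{2}\right) + \frac{1}{-2006 - 3034}\right) \left(- \frac{50803}{6897} + 3971\right) = \left(\left(-3 + 3 \cdot 1681\right) + \frac{1}{-5040}\right) \frac{27337184}{6897} = \left(\left(-3 + 5043\right) - \frac{1}{5040}\right) \frac{27337184}{6897} = \left(5040 - \frac{1}{5040}\right) \frac{27337184}{6897} = \frac{25401599}{5040} \cdot \frac{27337184}{6897} = \frac{6200073087118}{310365}$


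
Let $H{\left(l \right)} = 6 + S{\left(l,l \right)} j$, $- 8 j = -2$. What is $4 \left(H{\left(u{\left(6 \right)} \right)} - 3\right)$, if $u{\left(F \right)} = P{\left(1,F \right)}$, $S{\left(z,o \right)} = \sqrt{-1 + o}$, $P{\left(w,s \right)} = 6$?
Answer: $12 + \sqrt{5} \approx 14.236$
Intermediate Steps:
$j = \frac{1}{4}$ ($j = \left(- \frac{1}{8}\right) \left(-2\right) = \frac{1}{4} \approx 0.25$)
$u{\left(F \right)} = 6$
$H{\left(l \right)} = 6 + \frac{\sqrt{-1 + l}}{4}$ ($H{\left(l \right)} = 6 + \sqrt{-1 + l} \frac{1}{4} = 6 + \frac{\sqrt{-1 + l}}{4}$)
$4 \left(H{\left(u{\left(6 \right)} \right)} - 3\right) = 4 \left(\left(6 + \frac{\sqrt{-1 + 6}}{4}\right) - 3\right) = 4 \left(\left(6 + \frac{\sqrt{5}}{4}\right) - 3\right) = 4 \left(3 + \frac{\sqrt{5}}{4}\right) = 12 + \sqrt{5}$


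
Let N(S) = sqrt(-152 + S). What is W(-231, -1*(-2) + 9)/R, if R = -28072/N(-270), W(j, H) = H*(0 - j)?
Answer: -21*I*sqrt(422)/232 ≈ -1.8595*I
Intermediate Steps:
W(j, H) = -H*j (W(j, H) = H*(-j) = -H*j)
R = 14036*I*sqrt(422)/211 (R = -28072/sqrt(-152 - 270) = -28072*(-I*sqrt(422)/422) = -(-14036)*I*sqrt(422)/211 = 14036*I*sqrt(422)/211 ≈ 1366.5*I)
W(-231, -1*(-2) + 9)/R = (-1*(-1*(-2) + 9)*(-231))/((14036*I*sqrt(422)/211)) = (-1*(2 + 9)*(-231))*(-I*sqrt(422)/28072) = (-1*11*(-231))*(-I*sqrt(422)/28072) = 2541*(-I*sqrt(422)/28072) = -21*I*sqrt(422)/232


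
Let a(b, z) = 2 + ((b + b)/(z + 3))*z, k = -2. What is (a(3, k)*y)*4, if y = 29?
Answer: -1160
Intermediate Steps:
a(b, z) = 2 + 2*b*z/(3 + z) (a(b, z) = 2 + ((2*b)/(3 + z))*z = 2 + (2*b/(3 + z))*z = 2 + 2*b*z/(3 + z))
(a(3, k)*y)*4 = ((2*(3 - 2 + 3*(-2))/(3 - 2))*29)*4 = ((2*(3 - 2 - 6)/1)*29)*4 = ((2*1*(-5))*29)*4 = -10*29*4 = -290*4 = -1160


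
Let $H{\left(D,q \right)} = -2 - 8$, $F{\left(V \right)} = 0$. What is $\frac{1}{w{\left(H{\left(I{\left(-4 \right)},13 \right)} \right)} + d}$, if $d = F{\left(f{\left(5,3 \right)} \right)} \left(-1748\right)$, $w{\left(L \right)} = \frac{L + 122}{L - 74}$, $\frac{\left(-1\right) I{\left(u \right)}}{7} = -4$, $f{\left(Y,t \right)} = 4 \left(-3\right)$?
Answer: $- \frac{3}{4} \approx -0.75$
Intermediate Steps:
$f{\left(Y,t \right)} = -12$
$I{\left(u \right)} = 28$ ($I{\left(u \right)} = \left(-7\right) \left(-4\right) = 28$)
$H{\left(D,q \right)} = -10$
$w{\left(L \right)} = \frac{122 + L}{-74 + L}$
$d = 0$ ($d = 0 \left(-1748\right) = 0$)
$\frac{1}{w{\left(H{\left(I{\left(-4 \right)},13 \right)} \right)} + d} = \frac{1}{\frac{122 - 10}{-74 - 10} + 0} = \frac{1}{\frac{1}{-84} \cdot 112 + 0} = \frac{1}{\left(- \frac{1}{84}\right) 112 + 0} = \frac{1}{- \frac{4}{3} + 0} = \frac{1}{- \frac{4}{3}} = - \frac{3}{4}$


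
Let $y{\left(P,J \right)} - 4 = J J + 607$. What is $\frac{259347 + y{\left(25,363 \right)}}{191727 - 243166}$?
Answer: $- \frac{391727}{51439} \approx -7.6154$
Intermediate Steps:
$y{\left(P,J \right)} = 611 + J^{2}$ ($y{\left(P,J \right)} = 4 + \left(J J + 607\right) = 4 + \left(J^{2} + 607\right) = 4 + \left(607 + J^{2}\right) = 611 + J^{2}$)
$\frac{259347 + y{\left(25,363 \right)}}{191727 - 243166} = \frac{259347 + \left(611 + 363^{2}\right)}{191727 - 243166} = \frac{259347 + \left(611 + 131769\right)}{-51439} = \left(259347 + 132380\right) \left(- \frac{1}{51439}\right) = 391727 \left(- \frac{1}{51439}\right) = - \frac{391727}{51439}$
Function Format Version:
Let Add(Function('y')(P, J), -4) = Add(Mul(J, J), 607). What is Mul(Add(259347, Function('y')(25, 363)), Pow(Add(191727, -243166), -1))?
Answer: Rational(-391727, 51439) ≈ -7.6154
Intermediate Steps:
Function('y')(P, J) = Add(611, Pow(J, 2)) (Function('y')(P, J) = Add(4, Add(Mul(J, J), 607)) = Add(4, Add(Pow(J, 2), 607)) = Add(4, Add(607, Pow(J, 2))) = Add(611, Pow(J, 2)))
Mul(Add(259347, Function('y')(25, 363)), Pow(Add(191727, -243166), -1)) = Mul(Add(259347, Add(611, Pow(363, 2))), Pow(Add(191727, -243166), -1)) = Mul(Add(259347, Add(611, 131769)), Pow(-51439, -1)) = Mul(Add(259347, 132380), Rational(-1, 51439)) = Mul(391727, Rational(-1, 51439)) = Rational(-391727, 51439)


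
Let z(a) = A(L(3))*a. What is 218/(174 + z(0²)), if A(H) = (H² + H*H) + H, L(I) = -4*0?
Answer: 109/87 ≈ 1.2529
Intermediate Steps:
L(I) = 0
A(H) = H + 2*H² (A(H) = (H² + H²) + H = 2*H² + H = H + 2*H²)
z(a) = 0 (z(a) = (0*(1 + 2*0))*a = (0*(1 + 0))*a = (0*1)*a = 0*a = 0)
218/(174 + z(0²)) = 218/(174 + 0) = 218/174 = (1/174)*218 = 109/87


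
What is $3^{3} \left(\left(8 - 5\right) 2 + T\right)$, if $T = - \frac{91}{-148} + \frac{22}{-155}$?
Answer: $\frac{4009203}{22940} \approx 174.77$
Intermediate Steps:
$T = \frac{10849}{22940}$ ($T = \left(-91\right) \left(- \frac{1}{148}\right) + 22 \left(- \frac{1}{155}\right) = \frac{91}{148} - \frac{22}{155} = \frac{10849}{22940} \approx 0.47293$)
$3^{3} \left(\left(8 - 5\right) 2 + T\right) = 3^{3} \left(\left(8 - 5\right) 2 + \frac{10849}{22940}\right) = 27 \left(3 \cdot 2 + \frac{10849}{22940}\right) = 27 \left(6 + \frac{10849}{22940}\right) = 27 \cdot \frac{148489}{22940} = \frac{4009203}{22940}$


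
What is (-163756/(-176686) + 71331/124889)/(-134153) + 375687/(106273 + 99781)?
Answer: 556058172360403098847/304984501369320432874 ≈ 1.8232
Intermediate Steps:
(-163756/(-176686) + 71331/124889)/(-134153) + 375687/(106273 + 99781) = (-163756*(-1/176686) + 71331*(1/124889))*(-1/134153) + 375687/206054 = (81878/88343 + 71331/124889)*(-1/134153) + 375687*(1/206054) = (16527256075/11033068927)*(-1/134153) + 375687/206054 = -16527256075/1480119295763831 + 375687/206054 = 556058172360403098847/304984501369320432874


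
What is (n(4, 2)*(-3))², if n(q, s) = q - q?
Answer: 0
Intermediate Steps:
n(q, s) = 0
(n(4, 2)*(-3))² = (0*(-3))² = 0² = 0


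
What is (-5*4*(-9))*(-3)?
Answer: -540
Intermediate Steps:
(-5*4*(-9))*(-3) = -20*(-9)*(-3) = 180*(-3) = -540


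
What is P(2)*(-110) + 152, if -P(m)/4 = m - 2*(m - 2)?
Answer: 1032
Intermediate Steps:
P(m) = -16 + 4*m (P(m) = -4*(m - 2*(m - 2)) = -4*(m - 2*(-2 + m)) = -4*(m + (4 - 2*m)) = -4*(4 - m) = -16 + 4*m)
P(2)*(-110) + 152 = (-16 + 4*2)*(-110) + 152 = (-16 + 8)*(-110) + 152 = -8*(-110) + 152 = 880 + 152 = 1032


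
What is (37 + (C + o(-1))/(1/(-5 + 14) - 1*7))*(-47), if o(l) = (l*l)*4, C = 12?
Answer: -50525/31 ≈ -1629.8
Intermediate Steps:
o(l) = 4*l² (o(l) = l²*4 = 4*l²)
(37 + (C + o(-1))/(1/(-5 + 14) - 1*7))*(-47) = (37 + (12 + 4*(-1)²)/(1/(-5 + 14) - 1*7))*(-47) = (37 + (12 + 4*1)/(1/9 - 7))*(-47) = (37 + (12 + 4)/(⅑ - 7))*(-47) = (37 + 16/(-62/9))*(-47) = (37 + 16*(-9/62))*(-47) = (37 - 72/31)*(-47) = (1075/31)*(-47) = -50525/31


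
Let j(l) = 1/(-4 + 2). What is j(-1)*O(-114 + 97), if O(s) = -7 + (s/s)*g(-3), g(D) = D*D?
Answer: -1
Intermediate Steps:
g(D) = D**2
O(s) = 2 (O(s) = -7 + (s/s)*(-3)**2 = -7 + 1*9 = -7 + 9 = 2)
j(l) = -1/2 (j(l) = 1/(-2) = -1/2)
j(-1)*O(-114 + 97) = -1/2*2 = -1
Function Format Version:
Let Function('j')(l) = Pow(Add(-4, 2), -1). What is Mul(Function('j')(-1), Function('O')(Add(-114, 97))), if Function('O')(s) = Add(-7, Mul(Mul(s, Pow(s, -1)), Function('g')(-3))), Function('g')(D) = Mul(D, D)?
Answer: -1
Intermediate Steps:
Function('g')(D) = Pow(D, 2)
Function('O')(s) = 2 (Function('O')(s) = Add(-7, Mul(Mul(s, Pow(s, -1)), Pow(-3, 2))) = Add(-7, Mul(1, 9)) = Add(-7, 9) = 2)
Function('j')(l) = Rational(-1, 2) (Function('j')(l) = Pow(-2, -1) = Rational(-1, 2))
Mul(Function('j')(-1), Function('O')(Add(-114, 97))) = Mul(Rational(-1, 2), 2) = -1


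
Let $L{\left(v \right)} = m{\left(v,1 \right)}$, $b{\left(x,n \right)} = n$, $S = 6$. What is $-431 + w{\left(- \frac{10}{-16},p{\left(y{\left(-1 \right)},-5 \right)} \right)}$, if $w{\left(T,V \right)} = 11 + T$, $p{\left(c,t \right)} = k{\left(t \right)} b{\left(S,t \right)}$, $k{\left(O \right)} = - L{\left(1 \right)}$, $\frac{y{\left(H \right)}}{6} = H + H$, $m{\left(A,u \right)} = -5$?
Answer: $- \frac{3355}{8} \approx -419.38$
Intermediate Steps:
$L{\left(v \right)} = -5$
$y{\left(H \right)} = 12 H$ ($y{\left(H \right)} = 6 \left(H + H\right) = 6 \cdot 2 H = 12 H$)
$k{\left(O \right)} = 5$ ($k{\left(O \right)} = \left(-1\right) \left(-5\right) = 5$)
$p{\left(c,t \right)} = 5 t$
$-431 + w{\left(- \frac{10}{-16},p{\left(y{\left(-1 \right)},-5 \right)} \right)} = -431 + \left(11 - \frac{10}{-16}\right) = -431 + \left(11 - - \frac{5}{8}\right) = -431 + \left(11 + \frac{5}{8}\right) = -431 + \frac{93}{8} = - \frac{3355}{8}$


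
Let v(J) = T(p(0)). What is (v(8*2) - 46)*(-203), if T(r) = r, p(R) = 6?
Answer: 8120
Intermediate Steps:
v(J) = 6
(v(8*2) - 46)*(-203) = (6 - 46)*(-203) = -40*(-203) = 8120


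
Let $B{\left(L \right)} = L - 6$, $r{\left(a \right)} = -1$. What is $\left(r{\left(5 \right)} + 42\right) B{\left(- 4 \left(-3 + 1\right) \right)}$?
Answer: $82$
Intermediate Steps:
$B{\left(L \right)} = -6 + L$ ($B{\left(L \right)} = L - 6 = -6 + L$)
$\left(r{\left(5 \right)} + 42\right) B{\left(- 4 \left(-3 + 1\right) \right)} = \left(-1 + 42\right) \left(-6 - 4 \left(-3 + 1\right)\right) = 41 \left(-6 - -8\right) = 41 \left(-6 + 8\right) = 41 \cdot 2 = 82$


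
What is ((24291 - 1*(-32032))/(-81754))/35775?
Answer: -56323/2924749350 ≈ -1.9257e-5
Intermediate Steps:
((24291 - 1*(-32032))/(-81754))/35775 = ((24291 + 32032)*(-1/81754))*(1/35775) = (56323*(-1/81754))*(1/35775) = -56323/81754*1/35775 = -56323/2924749350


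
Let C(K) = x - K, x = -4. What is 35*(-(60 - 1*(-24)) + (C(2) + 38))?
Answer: -1820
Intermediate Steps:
C(K) = -4 - K
35*(-(60 - 1*(-24)) + (C(2) + 38)) = 35*(-(60 - 1*(-24)) + ((-4 - 1*2) + 38)) = 35*(-(60 + 24) + ((-4 - 2) + 38)) = 35*(-1*84 + (-6 + 38)) = 35*(-84 + 32) = 35*(-52) = -1820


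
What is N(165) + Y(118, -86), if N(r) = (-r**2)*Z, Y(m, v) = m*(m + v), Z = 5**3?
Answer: -3399349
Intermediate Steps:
Z = 125
N(r) = -125*r**2 (N(r) = -r**2*125 = -125*r**2)
N(165) + Y(118, -86) = -125*165**2 + 118*(118 - 86) = -125*27225 + 118*32 = -3403125 + 3776 = -3399349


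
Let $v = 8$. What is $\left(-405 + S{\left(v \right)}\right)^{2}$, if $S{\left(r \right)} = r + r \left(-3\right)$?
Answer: $177241$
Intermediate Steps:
$S{\left(r \right)} = - 2 r$ ($S{\left(r \right)} = r - 3 r = - 2 r$)
$\left(-405 + S{\left(v \right)}\right)^{2} = \left(-405 - 16\right)^{2} = \left(-421\right)^{2} = 177241$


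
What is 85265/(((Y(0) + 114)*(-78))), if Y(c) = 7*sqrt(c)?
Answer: -85265/8892 ≈ -9.5890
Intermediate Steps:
85265/(((Y(0) + 114)*(-78))) = 85265/(((7*sqrt(0) + 114)*(-78))) = 85265/(((7*0 + 114)*(-78))) = 85265/(((0 + 114)*(-78))) = 85265/((114*(-78))) = 85265/(-8892) = 85265*(-1/8892) = -85265/8892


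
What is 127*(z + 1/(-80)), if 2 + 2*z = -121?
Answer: -624967/80 ≈ -7812.1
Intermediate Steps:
z = -123/2 (z = -1 + (1/2)*(-121) = -1 - 121/2 = -123/2 ≈ -61.500)
127*(z + 1/(-80)) = 127*(-123/2 + 1/(-80)) = 127*(-123/2 - 1/80) = 127*(-4921/80) = -624967/80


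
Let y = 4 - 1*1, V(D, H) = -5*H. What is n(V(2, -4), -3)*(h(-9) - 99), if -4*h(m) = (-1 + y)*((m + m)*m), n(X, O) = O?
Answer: 540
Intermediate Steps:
y = 3 (y = 4 - 1 = 3)
h(m) = -m² (h(m) = -(-1 + 3)*(m + m)*m/4 = -(2*m)*m/2 = -2*m²/2 = -m²)
n(V(2, -4), -3)*(h(-9) - 99) = -3*(-1*(-9)² - 99) = -3*(-1*81 - 99) = -3*(-81 - 99) = -3*(-180) = 540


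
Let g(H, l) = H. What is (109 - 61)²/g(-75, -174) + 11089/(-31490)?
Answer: -4892309/157450 ≈ -31.072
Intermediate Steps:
(109 - 61)²/g(-75, -174) + 11089/(-31490) = (109 - 61)²/(-75) + 11089/(-31490) = 48²*(-1/75) + 11089*(-1/31490) = 2304*(-1/75) - 11089/31490 = -768/25 - 11089/31490 = -4892309/157450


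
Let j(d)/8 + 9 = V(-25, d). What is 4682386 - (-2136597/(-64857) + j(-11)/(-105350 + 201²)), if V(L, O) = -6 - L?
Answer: 6574643782177035/1404132431 ≈ 4.6824e+6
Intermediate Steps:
j(d) = 80 (j(d) = -72 + 8*(-6 - 1*(-25)) = -72 + 8*(-6 + 25) = -72 + 8*19 = -72 + 152 = 80)
4682386 - (-2136597/(-64857) + j(-11)/(-105350 + 201²)) = 4682386 - (-2136597/(-64857) + 80/(-105350 + 201²)) = 4682386 - (-2136597*(-1/64857) + 80/(-105350 + 40401)) = 4682386 - (712199/21619 + 80/(-64949)) = 4682386 - (712199/21619 + 80*(-1/64949)) = 4682386 - (712199/21619 - 80/64949) = 4682386 - 1*46254883331/1404132431 = 4682386 - 46254883331/1404132431 = 6574643782177035/1404132431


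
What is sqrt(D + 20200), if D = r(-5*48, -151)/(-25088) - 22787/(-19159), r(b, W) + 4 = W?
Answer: sqrt(154962503474518)/87584 ≈ 142.13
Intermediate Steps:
r(b, W) = -4 + W
D = 11727549/9809408 (D = (-4 - 151)/(-25088) - 22787/(-19159) = -155*(-1/25088) - 22787*(-1/19159) = 155/25088 + 22787/19159 = 11727549/9809408 ≈ 1.1955)
sqrt(D + 20200) = sqrt(11727549/9809408 + 20200) = sqrt(198161769149/9809408) = sqrt(154962503474518)/87584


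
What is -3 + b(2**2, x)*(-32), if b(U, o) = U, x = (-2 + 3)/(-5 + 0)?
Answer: -131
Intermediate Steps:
x = -1/5 (x = 1/(-5) = 1*(-1/5) = -1/5 ≈ -0.20000)
-3 + b(2**2, x)*(-32) = -3 + 2**2*(-32) = -3 + 4*(-32) = -3 - 128 = -131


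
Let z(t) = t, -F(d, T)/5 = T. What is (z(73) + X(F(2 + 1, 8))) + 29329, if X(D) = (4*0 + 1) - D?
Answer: 29443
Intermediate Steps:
F(d, T) = -5*T
X(D) = 1 - D (X(D) = (0 + 1) - D = 1 - D)
(z(73) + X(F(2 + 1, 8))) + 29329 = (73 + (1 - (-5)*8)) + 29329 = (73 + (1 - 1*(-40))) + 29329 = (73 + (1 + 40)) + 29329 = (73 + 41) + 29329 = 114 + 29329 = 29443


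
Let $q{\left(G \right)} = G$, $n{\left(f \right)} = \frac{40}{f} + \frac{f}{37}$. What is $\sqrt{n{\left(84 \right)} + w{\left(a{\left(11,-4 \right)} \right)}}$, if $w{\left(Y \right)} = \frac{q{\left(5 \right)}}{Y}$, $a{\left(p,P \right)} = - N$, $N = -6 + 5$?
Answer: $\frac{\sqrt{4676763}}{777} \approx 2.7832$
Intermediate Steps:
$n{\left(f \right)} = \frac{40}{f} + \frac{f}{37}$ ($n{\left(f \right)} = \frac{40}{f} + f \frac{1}{37} = \frac{40}{f} + \frac{f}{37}$)
$N = -1$
$a{\left(p,P \right)} = 1$ ($a{\left(p,P \right)} = \left(-1\right) \left(-1\right) = 1$)
$w{\left(Y \right)} = \frac{5}{Y}$
$\sqrt{n{\left(84 \right)} + w{\left(a{\left(11,-4 \right)} \right)}} = \sqrt{\left(\frac{40}{84} + \frac{1}{37} \cdot 84\right) + \frac{5}{1}} = \sqrt{\left(40 \cdot \frac{1}{84} + \frac{84}{37}\right) + 5 \cdot 1} = \sqrt{\left(\frac{10}{21} + \frac{84}{37}\right) + 5} = \sqrt{\frac{2134}{777} + 5} = \sqrt{\frac{6019}{777}} = \frac{\sqrt{4676763}}{777}$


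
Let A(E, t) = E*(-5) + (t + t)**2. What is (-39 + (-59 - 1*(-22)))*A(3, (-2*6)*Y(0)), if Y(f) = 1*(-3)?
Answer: -392844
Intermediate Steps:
Y(f) = -3
A(E, t) = -5*E + 4*t**2 (A(E, t) = -5*E + (2*t)**2 = -5*E + 4*t**2)
(-39 + (-59 - 1*(-22)))*A(3, (-2*6)*Y(0)) = (-39 + (-59 - 1*(-22)))*(-5*3 + 4*(-2*6*(-3))**2) = (-39 + (-59 + 22))*(-15 + 4*(-12*(-3))**2) = (-39 - 37)*(-15 + 4*36**2) = -76*(-15 + 4*1296) = -76*(-15 + 5184) = -76*5169 = -392844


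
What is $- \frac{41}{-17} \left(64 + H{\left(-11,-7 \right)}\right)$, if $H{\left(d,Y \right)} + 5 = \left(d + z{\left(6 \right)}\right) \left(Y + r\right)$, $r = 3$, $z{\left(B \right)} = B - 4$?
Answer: $\frac{3895}{17} \approx 229.12$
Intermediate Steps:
$z{\left(B \right)} = -4 + B$
$H{\left(d,Y \right)} = -5 + \left(2 + d\right) \left(3 + Y\right)$ ($H{\left(d,Y \right)} = -5 + \left(d + \left(-4 + 6\right)\right) \left(Y + 3\right) = -5 + \left(d + 2\right) \left(3 + Y\right) = -5 + \left(2 + d\right) \left(3 + Y\right)$)
$- \frac{41}{-17} \left(64 + H{\left(-11,-7 \right)}\right) = - \frac{41}{-17} \left(64 + \left(1 + 2 \left(-7\right) + 3 \left(-11\right) - -77\right)\right) = \left(-41\right) \left(- \frac{1}{17}\right) \left(64 + \left(1 - 14 - 33 + 77\right)\right) = \frac{41 \left(64 + 31\right)}{17} = \frac{41}{17} \cdot 95 = \frac{3895}{17}$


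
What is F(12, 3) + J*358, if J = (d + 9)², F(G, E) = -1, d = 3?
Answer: 51551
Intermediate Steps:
J = 144 (J = (3 + 9)² = 12² = 144)
F(12, 3) + J*358 = -1 + 144*358 = -1 + 51552 = 51551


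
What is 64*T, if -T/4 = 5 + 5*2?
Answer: -3840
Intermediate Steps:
T = -60 (T = -4*(5 + 5*2) = -4*(5 + 10) = -4*15 = -60)
64*T = 64*(-60) = -3840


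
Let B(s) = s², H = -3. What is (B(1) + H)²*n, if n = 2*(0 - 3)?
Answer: -24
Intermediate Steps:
n = -6 (n = 2*(-3) = -6)
(B(1) + H)²*n = (1² - 3)²*(-6) = (1 - 3)²*(-6) = (-2)²*(-6) = 4*(-6) = -24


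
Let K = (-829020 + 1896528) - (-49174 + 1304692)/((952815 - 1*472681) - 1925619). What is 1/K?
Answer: 1445485/1543068056898 ≈ 9.3676e-7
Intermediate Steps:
K = 1543068056898/1445485 (K = 1067508 - 1255518/((952815 - 472681) - 1925619) = 1067508 - 1255518/(480134 - 1925619) = 1067508 - 1255518/(-1445485) = 1067508 - 1255518*(-1)/1445485 = 1067508 - 1*(-1255518/1445485) = 1067508 + 1255518/1445485 = 1543068056898/1445485 ≈ 1.0675e+6)
1/K = 1/(1543068056898/1445485) = 1445485/1543068056898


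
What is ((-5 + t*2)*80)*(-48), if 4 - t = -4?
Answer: -42240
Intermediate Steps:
t = 8 (t = 4 - 1*(-4) = 4 + 4 = 8)
((-5 + t*2)*80)*(-48) = ((-5 + 8*2)*80)*(-48) = ((-5 + 16)*80)*(-48) = (11*80)*(-48) = 880*(-48) = -42240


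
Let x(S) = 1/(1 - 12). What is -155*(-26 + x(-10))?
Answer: 44485/11 ≈ 4044.1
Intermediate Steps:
x(S) = -1/11 (x(S) = 1/(-11) = -1/11)
-155*(-26 + x(-10)) = -155*(-26 - 1/11) = -155*(-287/11) = 44485/11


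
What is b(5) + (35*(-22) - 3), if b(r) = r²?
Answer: -748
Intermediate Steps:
b(5) + (35*(-22) - 3) = 5² + (35*(-22) - 3) = 25 + (-770 - 3) = 25 - 773 = -748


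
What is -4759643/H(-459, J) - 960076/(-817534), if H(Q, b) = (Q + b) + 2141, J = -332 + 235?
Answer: -1944824129951/647895695 ≈ -3001.8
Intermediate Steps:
J = -97
H(Q, b) = 2141 + Q + b
-4759643/H(-459, J) - 960076/(-817534) = -4759643/(2141 - 459 - 97) - 960076/(-817534) = -4759643/1585 - 960076*(-1/817534) = -4759643*1/1585 + 480038/408767 = -4759643/1585 + 480038/408767 = -1944824129951/647895695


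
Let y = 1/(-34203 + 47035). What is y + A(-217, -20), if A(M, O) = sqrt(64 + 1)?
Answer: 1/12832 + sqrt(65) ≈ 8.0623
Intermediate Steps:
A(M, O) = sqrt(65)
y = 1/12832 ≈ 7.7930e-5
y + A(-217, -20) = 1/12832 + sqrt(65)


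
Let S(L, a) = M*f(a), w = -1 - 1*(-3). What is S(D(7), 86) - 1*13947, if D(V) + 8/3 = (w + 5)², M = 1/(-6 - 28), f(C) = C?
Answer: -237142/17 ≈ -13950.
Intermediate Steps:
w = 2 (w = -1 + 3 = 2)
M = -1/34 (M = 1/(-34) = -1/34 ≈ -0.029412)
D(V) = 139/3 (D(V) = -8/3 + (2 + 5)² = -8/3 + 7² = -8/3 + 49 = 139/3)
S(L, a) = -a/34
S(D(7), 86) - 1*13947 = -1/34*86 - 1*13947 = -43/17 - 13947 = -237142/17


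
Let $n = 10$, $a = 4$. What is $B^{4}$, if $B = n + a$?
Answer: $38416$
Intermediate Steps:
$B = 14$ ($B = 10 + 4 = 14$)
$B^{4} = 14^{4} = 38416$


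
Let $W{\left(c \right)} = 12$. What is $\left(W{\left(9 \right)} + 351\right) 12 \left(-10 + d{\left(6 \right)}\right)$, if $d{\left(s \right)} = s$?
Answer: $-17424$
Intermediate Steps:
$\left(W{\left(9 \right)} + 351\right) 12 \left(-10 + d{\left(6 \right)}\right) = \left(12 + 351\right) 12 \left(-10 + 6\right) = 363 \cdot 12 \left(-4\right) = 363 \left(-48\right) = -17424$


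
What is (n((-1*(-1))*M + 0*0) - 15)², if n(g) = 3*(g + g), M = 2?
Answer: 9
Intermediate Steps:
n(g) = 6*g (n(g) = 3*(2*g) = 6*g)
(n((-1*(-1))*M + 0*0) - 15)² = (6*(-1*(-1)*2 + 0*0) - 15)² = (6*(1*2 + 0) - 15)² = (6*(2 + 0) - 15)² = (6*2 - 15)² = (12 - 15)² = (-3)² = 9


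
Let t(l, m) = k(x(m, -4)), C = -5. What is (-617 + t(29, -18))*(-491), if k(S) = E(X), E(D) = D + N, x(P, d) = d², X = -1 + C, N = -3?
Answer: 307366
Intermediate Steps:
X = -6 (X = -1 - 5 = -6)
E(D) = -3 + D (E(D) = D - 3 = -3 + D)
k(S) = -9 (k(S) = -3 - 6 = -9)
t(l, m) = -9
(-617 + t(29, -18))*(-491) = (-617 - 9)*(-491) = -626*(-491) = 307366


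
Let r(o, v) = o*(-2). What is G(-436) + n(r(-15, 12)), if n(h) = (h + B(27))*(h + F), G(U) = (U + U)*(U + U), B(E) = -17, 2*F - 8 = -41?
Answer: 1521119/2 ≈ 7.6056e+5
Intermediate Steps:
F = -33/2 (F = 4 + (½)*(-41) = 4 - 41/2 = -33/2 ≈ -16.500)
r(o, v) = -2*o
G(U) = 4*U² (G(U) = (2*U)*(2*U) = 4*U²)
n(h) = (-17 + h)*(-33/2 + h) (n(h) = (h - 17)*(h - 33/2) = (-17 + h)*(-33/2 + h))
G(-436) + n(r(-15, 12)) = 4*(-436)² + (561/2 + (-2*(-15))² - (-67)*(-15)) = 4*190096 + (561/2 + 30² - 67/2*30) = 760384 + (561/2 + 900 - 1005) = 760384 + 351/2 = 1521119/2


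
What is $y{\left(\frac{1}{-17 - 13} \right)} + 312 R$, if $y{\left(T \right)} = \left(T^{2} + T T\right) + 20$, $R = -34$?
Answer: $- \frac{4764599}{450} \approx -10588.0$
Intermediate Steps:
$y{\left(T \right)} = 20 + 2 T^{2}$ ($y{\left(T \right)} = \left(T^{2} + T^{2}\right) + 20 = 2 T^{2} + 20 = 20 + 2 T^{2}$)
$y{\left(\frac{1}{-17 - 13} \right)} + 312 R = \left(20 + 2 \left(\frac{1}{-17 - 13}\right)^{2}\right) + 312 \left(-34\right) = \left(20 + 2 \left(\frac{1}{-17 - 13}\right)^{2}\right) - 10608 = \left(20 + 2 \left(\frac{1}{-30}\right)^{2}\right) - 10608 = \left(20 + 2 \left(- \frac{1}{30}\right)^{2}\right) - 10608 = \left(20 + 2 \cdot \frac{1}{900}\right) - 10608 = \left(20 + \frac{1}{450}\right) - 10608 = \frac{9001}{450} - 10608 = - \frac{4764599}{450}$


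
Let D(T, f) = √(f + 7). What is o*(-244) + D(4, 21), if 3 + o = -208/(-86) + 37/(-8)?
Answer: 109251/86 + 2*√7 ≈ 1275.7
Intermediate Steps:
o = -1791/344 (o = -3 + (-208/(-86) + 37/(-8)) = -3 + (-208*(-1/86) + 37*(-⅛)) = -3 + (104/43 - 37/8) = -3 - 759/344 = -1791/344 ≈ -5.2064)
D(T, f) = √(7 + f)
o*(-244) + D(4, 21) = -1791/344*(-244) + √(7 + 21) = 109251/86 + √28 = 109251/86 + 2*√7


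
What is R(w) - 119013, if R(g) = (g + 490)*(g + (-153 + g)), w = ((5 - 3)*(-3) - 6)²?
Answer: -33423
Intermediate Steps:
w = 144 (w = (2*(-3) - 6)² = (-6 - 6)² = (-12)² = 144)
R(g) = (-153 + 2*g)*(490 + g) (R(g) = (490 + g)*(-153 + 2*g) = (-153 + 2*g)*(490 + g))
R(w) - 119013 = (-74970 + 2*144² + 827*144) - 119013 = (-74970 + 2*20736 + 119088) - 119013 = (-74970 + 41472 + 119088) - 119013 = 85590 - 119013 = -33423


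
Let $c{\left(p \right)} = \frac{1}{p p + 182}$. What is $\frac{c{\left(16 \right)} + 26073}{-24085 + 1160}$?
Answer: $- \frac{65257}{57378} \approx -1.1373$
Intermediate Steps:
$c{\left(p \right)} = \frac{1}{182 + p^{2}}$ ($c{\left(p \right)} = \frac{1}{p^{2} + 182} = \frac{1}{182 + p^{2}}$)
$\frac{c{\left(16 \right)} + 26073}{-24085 + 1160} = \frac{\frac{1}{182 + 16^{2}} + 26073}{-24085 + 1160} = \frac{\frac{1}{182 + 256} + 26073}{-22925} = \left(\frac{1}{438} + 26073\right) \left(- \frac{1}{22925}\right) = \frac{11419975}{438} \left(- \frac{1}{22925}\right) = - \frac{65257}{57378}$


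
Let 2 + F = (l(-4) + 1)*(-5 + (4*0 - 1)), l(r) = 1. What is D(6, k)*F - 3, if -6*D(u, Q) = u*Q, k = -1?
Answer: -17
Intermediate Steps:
D(u, Q) = -Q*u/6 (D(u, Q) = -u*Q/6 = -Q*u/6)
F = -14 (F = -2 + (1 + 1)*(-5 + (4*0 - 1)) = -2 + 2*(-5 + (0 - 1)) = -2 + 2*(-5 - 1) = -2 + 2*(-6) = -2 - 12 = -14)
D(6, k)*F - 3 = -1/6*(-1)*6*(-14) - 3 = 1*(-14) - 3 = -14 - 3 = -17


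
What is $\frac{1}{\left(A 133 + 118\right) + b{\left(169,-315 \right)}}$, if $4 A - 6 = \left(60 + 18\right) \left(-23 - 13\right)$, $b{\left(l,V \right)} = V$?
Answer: $- \frac{2}{186727} \approx -1.0711 \cdot 10^{-5}$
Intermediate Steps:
$A = - \frac{1401}{2}$ ($A = \frac{3}{2} + \frac{\left(60 + 18\right) \left(-23 - 13\right)}{4} = \frac{3}{2} + \frac{78 \left(-36\right)}{4} = \frac{3}{2} + \frac{1}{4} \left(-2808\right) = \frac{3}{2} - 702 = - \frac{1401}{2} \approx -700.5$)
$\frac{1}{\left(A 133 + 118\right) + b{\left(169,-315 \right)}} = \frac{1}{\left(\left(- \frac{1401}{2}\right) 133 + 118\right) - 315} = \frac{1}{\left(- \frac{186333}{2} + 118\right) - 315} = \frac{1}{- \frac{186097}{2} - 315} = \frac{1}{- \frac{186727}{2}} = - \frac{2}{186727}$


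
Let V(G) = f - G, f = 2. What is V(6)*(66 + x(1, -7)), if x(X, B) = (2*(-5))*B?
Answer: -544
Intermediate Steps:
x(X, B) = -10*B
V(G) = 2 - G
V(6)*(66 + x(1, -7)) = (2 - 1*6)*(66 - 10*(-7)) = (2 - 6)*(66 + 70) = -4*136 = -544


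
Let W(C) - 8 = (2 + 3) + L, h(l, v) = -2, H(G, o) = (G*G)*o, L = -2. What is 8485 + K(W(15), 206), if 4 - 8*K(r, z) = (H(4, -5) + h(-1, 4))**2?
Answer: 7645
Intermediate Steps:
H(G, o) = o*G**2 (H(G, o) = G**2*o = o*G**2)
W(C) = 11 (W(C) = 8 + ((2 + 3) - 2) = 8 + (5 - 2) = 8 + 3 = 11)
K(r, z) = -840 (K(r, z) = 1/2 - (-5*4**2 - 2)**2/8 = 1/2 - (-5*16 - 2)**2/8 = 1/2 - (-80 - 2)**2/8 = 1/2 - 1/8*(-82)**2 = 1/2 - 1/8*6724 = 1/2 - 1681/2 = -840)
8485 + K(W(15), 206) = 8485 - 840 = 7645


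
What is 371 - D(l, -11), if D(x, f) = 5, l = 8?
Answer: 366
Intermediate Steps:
371 - D(l, -11) = 371 - 1*5 = 371 - 5 = 366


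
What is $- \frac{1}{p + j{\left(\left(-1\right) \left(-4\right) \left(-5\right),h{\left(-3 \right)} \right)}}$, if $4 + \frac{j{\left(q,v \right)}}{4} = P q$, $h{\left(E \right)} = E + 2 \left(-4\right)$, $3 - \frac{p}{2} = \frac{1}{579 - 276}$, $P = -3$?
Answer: $- \frac{303}{69688} \approx -0.004348$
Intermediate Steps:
$p = \frac{1816}{303}$ ($p = 6 - \frac{2}{579 - 276} = 6 - \frac{2}{303} = \frac{1816}{303} \approx 5.9934$)
$h{\left(E \right)} = -8 + E$ ($h{\left(E \right)} = E - 8 = -8 + E$)
$j{\left(q,v \right)} = -16 - 12 q$ ($j{\left(q,v \right)} = -16 + 4 \left(- 3 q\right) = -16 - 12 q$)
$- \frac{1}{p + j{\left(\left(-1\right) \left(-4\right) \left(-5\right),h{\left(-3 \right)} \right)}} = - \frac{1}{\frac{1816}{303} - \left(16 + 12 \left(-1\right) \left(-4\right) \left(-5\right)\right)} = - \frac{1}{\frac{1816}{303} - \left(16 + 12 \cdot 4 \left(-5\right)\right)} = - \frac{1}{\frac{1816}{303} - -224} = - \frac{1}{\frac{1816}{303} + \left(-16 + 240\right)} = - \frac{1}{\frac{1816}{303} + 224} = - \frac{1}{\frac{69688}{303}} = \left(-1\right) \frac{303}{69688} = - \frac{303}{69688}$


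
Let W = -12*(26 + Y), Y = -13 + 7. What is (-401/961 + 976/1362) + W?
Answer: -156869953/654441 ≈ -239.70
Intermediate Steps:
Y = -6
W = -240 (W = -12*(26 - 6) = -12*20 = -240)
(-401/961 + 976/1362) + W = (-401/961 + 976/1362) - 240 = (-401*1/961 + 976*(1/1362)) - 240 = (-401/961 + 488/681) - 240 = 195887/654441 - 240 = -156869953/654441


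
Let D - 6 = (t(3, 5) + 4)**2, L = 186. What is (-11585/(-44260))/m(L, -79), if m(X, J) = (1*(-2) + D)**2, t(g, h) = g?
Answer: 2317/24865268 ≈ 9.3182e-5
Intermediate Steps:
D = 55 (D = 6 + (3 + 4)**2 = 6 + 7**2 = 6 + 49 = 55)
m(X, J) = 2809 (m(X, J) = (1*(-2) + 55)**2 = (-2 + 55)**2 = 53**2 = 2809)
(-11585/(-44260))/m(L, -79) = -11585/(-44260)/2809 = -11585*(-1/44260)*(1/2809) = (2317/8852)*(1/2809) = 2317/24865268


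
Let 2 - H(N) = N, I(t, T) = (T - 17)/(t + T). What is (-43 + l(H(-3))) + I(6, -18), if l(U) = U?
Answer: -421/12 ≈ -35.083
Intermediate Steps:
I(t, T) = (-17 + T)/(T + t)
H(N) = 2 - N
(-43 + l(H(-3))) + I(6, -18) = (-43 + (2 - 1*(-3))) + (-17 - 18)/(-18 + 6) = (-43 + (2 + 3)) - 35/(-12) = (-43 + 5) - 1/12*(-35) = -38 + 35/12 = -421/12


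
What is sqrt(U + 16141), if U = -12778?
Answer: sqrt(3363) ≈ 57.991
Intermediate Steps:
sqrt(U + 16141) = sqrt(-12778 + 16141) = sqrt(3363)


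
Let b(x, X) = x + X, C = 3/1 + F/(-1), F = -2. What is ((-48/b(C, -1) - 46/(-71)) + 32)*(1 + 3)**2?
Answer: 23456/71 ≈ 330.37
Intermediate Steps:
C = 5 (C = 3/1 - 2/(-1) = 3*1 - 2*(-1) = 3 + 2 = 5)
b(x, X) = X + x
((-48/b(C, -1) - 46/(-71)) + 32)*(1 + 3)**2 = ((-48/(-1 + 5) - 46/(-71)) + 32)*(1 + 3)**2 = ((-48/4 - 46*(-1/71)) + 32)*4**2 = ((-48*1/4 + 46/71) + 32)*16 = ((-12 + 46/71) + 32)*16 = (-806/71 + 32)*16 = (1466/71)*16 = 23456/71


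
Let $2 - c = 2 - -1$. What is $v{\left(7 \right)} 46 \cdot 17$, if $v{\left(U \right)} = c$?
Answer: $-782$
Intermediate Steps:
$c = -1$ ($c = 2 - \left(2 - -1\right) = 2 - \left(2 + 1\right) = 2 - 3 = -1$)
$v{\left(U \right)} = -1$
$v{\left(7 \right)} 46 \cdot 17 = \left(-1\right) 46 \cdot 17 = \left(-46\right) 17 = -782$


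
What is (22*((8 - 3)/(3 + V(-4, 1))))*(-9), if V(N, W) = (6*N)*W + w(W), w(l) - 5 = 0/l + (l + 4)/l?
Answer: 90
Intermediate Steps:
w(l) = 5 + (4 + l)/l (w(l) = 5 + (0/l + (l + 4)/l) = 5 + (0 + (4 + l)/l) = 5 + (4 + l)/l)
V(N, W) = 6 + 4/W + 6*N*W (V(N, W) = (6*N)*W + (6 + 4/W) = 6*N*W + (6 + 4/W) = 6 + 4/W + 6*N*W)
(22*((8 - 3)/(3 + V(-4, 1))))*(-9) = (22*((8 - 3)/(3 + (6 + 4/1 + 6*(-4)*1))))*(-9) = (22*(5/(3 + (6 + 4*1 - 24))))*(-9) = (22*(5/(3 + (6 + 4 - 24))))*(-9) = (22*(5/(3 - 14)))*(-9) = (22*(5/(-11)))*(-9) = (22*(5*(-1/11)))*(-9) = (22*(-5/11))*(-9) = -10*(-9) = 90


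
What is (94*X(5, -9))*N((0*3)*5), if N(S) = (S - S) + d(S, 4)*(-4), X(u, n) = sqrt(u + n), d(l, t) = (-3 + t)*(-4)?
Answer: 3008*I ≈ 3008.0*I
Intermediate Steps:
d(l, t) = 12 - 4*t
X(u, n) = sqrt(n + u)
N(S) = 16 (N(S) = (S - S) + (12 - 4*4)*(-4) = 0 + (12 - 16)*(-4) = 0 - 4*(-4) = 0 + 16 = 16)
(94*X(5, -9))*N((0*3)*5) = (94*sqrt(-9 + 5))*16 = (94*sqrt(-4))*16 = (94*(2*I))*16 = (188*I)*16 = 3008*I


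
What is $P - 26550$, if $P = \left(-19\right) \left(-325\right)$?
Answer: $-20375$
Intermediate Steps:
$P = 6175$
$P - 26550 = 6175 - 26550 = -20375$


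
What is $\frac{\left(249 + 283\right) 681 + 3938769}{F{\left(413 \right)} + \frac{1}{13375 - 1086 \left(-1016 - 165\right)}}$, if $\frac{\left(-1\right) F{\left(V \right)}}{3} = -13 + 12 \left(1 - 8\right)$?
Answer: $\frac{5573921293401}{377118832} \approx 14780.0$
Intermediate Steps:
$F{\left(V \right)} = 291$ ($F{\left(V \right)} = - 3 \left(-13 + 12 \left(1 - 8\right)\right) = - 3 \left(-13 + 12 \left(-7\right)\right) = - 3 \left(-13 - 84\right) = \left(-3\right) \left(-97\right) = 291$)
$\frac{\left(249 + 283\right) 681 + 3938769}{F{\left(413 \right)} + \frac{1}{13375 - 1086 \left(-1016 - 165\right)}} = \frac{\left(249 + 283\right) 681 + 3938769}{291 + \frac{1}{13375 - 1086 \left(-1016 - 165\right)}} = \frac{532 \cdot 681 + 3938769}{291 + \frac{1}{13375 - -1282566}} = \frac{362292 + 3938769}{291 + \frac{1}{13375 + 1282566}} = \frac{4301061}{291 + \frac{1}{1295941}} = \frac{4301061}{\frac{377118832}{1295941}} = 4301061 \cdot \frac{1295941}{377118832} = \frac{5573921293401}{377118832}$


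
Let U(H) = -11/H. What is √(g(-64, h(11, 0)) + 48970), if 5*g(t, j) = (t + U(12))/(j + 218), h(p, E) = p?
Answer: √2311229517135/6870 ≈ 221.29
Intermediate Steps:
g(t, j) = (-11/12 + t)/(5*(218 + j)) (g(t, j) = ((t - 11/12)/(j + 218))/5 = ((t - 11*1/12)/(218 + j))/5 = ((t - 11/12)/(218 + j))/5 = ((-11/12 + t)/(218 + j))/5 = (-11/12 + t)/(5*(218 + j)))
√(g(-64, h(11, 0)) + 48970) = √((-11 + 12*(-64))/(60*(218 + 11)) + 48970) = √((1/60)*(-11 - 768)/229 + 48970) = √((1/60)*(1/229)*(-779) + 48970) = √(-779/13740 + 48970) = √(672847021/13740) = √2311229517135/6870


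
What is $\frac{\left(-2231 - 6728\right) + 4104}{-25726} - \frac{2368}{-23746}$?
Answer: $\frac{88102999}{305444798} \approx 0.28844$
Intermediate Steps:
$\frac{\left(-2231 - 6728\right) + 4104}{-25726} - \frac{2368}{-23746} = \left(-8959 + 4104\right) \left(- \frac{1}{25726}\right) - - \frac{1184}{11873} = \left(-4855\right) \left(- \frac{1}{25726}\right) + \frac{1184}{11873} = \frac{4855}{25726} + \frac{1184}{11873} = \frac{88102999}{305444798}$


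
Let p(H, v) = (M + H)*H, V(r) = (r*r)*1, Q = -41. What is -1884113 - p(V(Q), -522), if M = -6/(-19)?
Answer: -89497692/19 ≈ -4.7104e+6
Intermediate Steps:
M = 6/19 (M = -6*(-1/19) = 6/19 ≈ 0.31579)
V(r) = r² (V(r) = r²*1 = r²)
p(H, v) = H*(6/19 + H) (p(H, v) = (6/19 + H)*H = H*(6/19 + H))
-1884113 - p(V(Q), -522) = -1884113 - (-41)²*(6 + 19*(-41)²)/19 = -1884113 - 1681*(6 + 19*1681)/19 = -1884113 - 1681*(6 + 31939)/19 = -1884113 - 1681*31945/19 = -1884113 - 1*53699545/19 = -1884113 - 53699545/19 = -89497692/19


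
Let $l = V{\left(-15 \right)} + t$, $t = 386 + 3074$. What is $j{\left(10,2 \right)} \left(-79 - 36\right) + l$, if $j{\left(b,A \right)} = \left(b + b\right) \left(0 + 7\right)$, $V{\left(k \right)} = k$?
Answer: $-12655$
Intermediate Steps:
$j{\left(b,A \right)} = 14 b$ ($j{\left(b,A \right)} = 2 b 7 = 14 b$)
$t = 3460$
$l = 3445$ ($l = -15 + 3460 = 3445$)
$j{\left(10,2 \right)} \left(-79 - 36\right) + l = 14 \cdot 10 \left(-79 - 36\right) + 3445 = 140 \left(-79 - 36\right) + 3445 = 140 \left(-115\right) + 3445 = -16100 + 3445 = -12655$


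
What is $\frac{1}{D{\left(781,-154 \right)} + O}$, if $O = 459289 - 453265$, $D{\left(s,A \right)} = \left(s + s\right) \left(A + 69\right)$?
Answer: $- \frac{1}{126746} \approx -7.8898 \cdot 10^{-6}$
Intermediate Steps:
$D{\left(s,A \right)} = 2 s \left(69 + A\right)$
$O = 6024$ ($O = 459289 - 453265 = 6024$)
$\frac{1}{D{\left(781,-154 \right)} + O} = \frac{1}{2 \cdot 781 \left(69 - 154\right) + 6024} = \frac{1}{2 \cdot 781 \left(-85\right) + 6024} = \frac{1}{-132770 + 6024} = \frac{1}{-126746} = - \frac{1}{126746}$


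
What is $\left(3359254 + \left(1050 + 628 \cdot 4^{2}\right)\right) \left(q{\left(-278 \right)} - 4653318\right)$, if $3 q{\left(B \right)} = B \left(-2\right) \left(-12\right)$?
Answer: $-15690815290784$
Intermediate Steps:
$q{\left(B \right)} = 8 B$ ($q{\left(B \right)} = \frac{B \left(-2\right) \left(-12\right)}{3} = \frac{- 2 B \left(-12\right)}{3} = \frac{24 B}{3} = 8 B$)
$\left(3359254 + \left(1050 + 628 \cdot 4^{2}\right)\right) \left(q{\left(-278 \right)} - 4653318\right) = \left(3359254 + \left(1050 + 628 \cdot 4^{2}\right)\right) \left(8 \left(-278\right) - 4653318\right) = \left(3359254 + \left(1050 + 628 \cdot 16\right)\right) \left(-2224 - 4653318\right) = \left(3359254 + \left(1050 + 10048\right)\right) \left(-4655542\right) = \left(3359254 + 11098\right) \left(-4655542\right) = 3370352 \left(-4655542\right) = -15690815290784$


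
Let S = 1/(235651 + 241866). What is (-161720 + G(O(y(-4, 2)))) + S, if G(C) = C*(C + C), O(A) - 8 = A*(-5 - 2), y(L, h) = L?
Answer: -75986325175/477517 ≈ -1.5913e+5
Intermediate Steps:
O(A) = 8 - 7*A (O(A) = 8 + A*(-5 - 2) = 8 + A*(-7) = 8 - 7*A)
G(C) = 2*C² (G(C) = C*(2*C) = 2*C²)
S = 1/477517 ≈ 2.0942e-6
(-161720 + G(O(y(-4, 2)))) + S = (-161720 + 2*(8 - 7*(-4))²) + 1/477517 = (-161720 + 2*(8 + 28)²) + 1/477517 = (-161720 + 2*36²) + 1/477517 = (-161720 + 2*1296) + 1/477517 = (-161720 + 2592) + 1/477517 = -159128 + 1/477517 = -75986325175/477517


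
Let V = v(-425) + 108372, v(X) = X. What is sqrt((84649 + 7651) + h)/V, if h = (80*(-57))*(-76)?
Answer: 2*sqrt(109715)/107947 ≈ 0.0061369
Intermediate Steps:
V = 107947 (V = -425 + 108372 = 107947)
h = 346560 (h = -4560*(-76) = 346560)
sqrt((84649 + 7651) + h)/V = sqrt((84649 + 7651) + 346560)/107947 = sqrt(92300 + 346560)*(1/107947) = sqrt(438860)*(1/107947) = (2*sqrt(109715))*(1/107947) = 2*sqrt(109715)/107947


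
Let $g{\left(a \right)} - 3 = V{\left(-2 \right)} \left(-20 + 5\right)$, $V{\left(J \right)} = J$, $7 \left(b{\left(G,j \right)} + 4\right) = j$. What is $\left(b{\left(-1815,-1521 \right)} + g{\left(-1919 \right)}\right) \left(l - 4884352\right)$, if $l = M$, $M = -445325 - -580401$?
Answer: $894220824$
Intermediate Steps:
$M = 135076$ ($M = -445325 + 580401 = 135076$)
$b{\left(G,j \right)} = -4 + \frac{j}{7}$
$l = 135076$
$g{\left(a \right)} = 33$ ($g{\left(a \right)} = 3 - 2 \left(-20 + 5\right) = 3 - -30 = 3 + 30 = 33$)
$\left(b{\left(-1815,-1521 \right)} + g{\left(-1919 \right)}\right) \left(l - 4884352\right) = \left(\left(-4 + \frac{1}{7} \left(-1521\right)\right) + 33\right) \left(135076 - 4884352\right) = \left(\left(-4 - \frac{1521}{7}\right) + 33\right) \left(-4749276\right) = \left(- \frac{1549}{7} + 33\right) \left(-4749276\right) = \left(- \frac{1318}{7}\right) \left(-4749276\right) = 894220824$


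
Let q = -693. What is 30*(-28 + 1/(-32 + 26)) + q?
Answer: -1538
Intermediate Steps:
30*(-28 + 1/(-32 + 26)) + q = 30*(-28 + 1/(-32 + 26)) - 693 = 30*(-28 + 1/(-6)) - 693 = 30*(-28 - ⅙) - 693 = 30*(-169/6) - 693 = -845 - 693 = -1538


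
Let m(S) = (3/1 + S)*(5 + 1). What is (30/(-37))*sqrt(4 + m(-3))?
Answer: -60/37 ≈ -1.6216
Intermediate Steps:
m(S) = 18 + 6*S (m(S) = (3*1 + S)*6 = (3 + S)*6 = 18 + 6*S)
(30/(-37))*sqrt(4 + m(-3)) = (30/(-37))*sqrt(4 + (18 + 6*(-3))) = (-1/37*30)*sqrt(4 + (18 - 18)) = -30*sqrt(4 + 0)/37 = -30*sqrt(4)/37 = -30/37*2 = -60/37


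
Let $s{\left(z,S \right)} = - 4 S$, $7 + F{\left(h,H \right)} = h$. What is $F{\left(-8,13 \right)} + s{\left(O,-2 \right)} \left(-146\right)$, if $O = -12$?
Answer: $-1183$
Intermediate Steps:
$F{\left(h,H \right)} = -7 + h$
$F{\left(-8,13 \right)} + s{\left(O,-2 \right)} \left(-146\right) = \left(-7 - 8\right) + \left(-4\right) \left(-2\right) \left(-146\right) = -15 + 8 \left(-146\right) = -15 - 1168 = -1183$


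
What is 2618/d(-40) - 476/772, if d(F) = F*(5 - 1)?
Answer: -262157/15440 ≈ -16.979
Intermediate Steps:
d(F) = 4*F (d(F) = F*4 = 4*F)
2618/d(-40) - 476/772 = 2618/((4*(-40))) - 476/772 = 2618/(-160) - 476*1/772 = 2618*(-1/160) - 119/193 = -1309/80 - 119/193 = -262157/15440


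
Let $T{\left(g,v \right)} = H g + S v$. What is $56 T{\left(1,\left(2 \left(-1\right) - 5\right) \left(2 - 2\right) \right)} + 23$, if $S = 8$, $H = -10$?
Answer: $-537$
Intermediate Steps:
$T{\left(g,v \right)} = - 10 g + 8 v$
$56 T{\left(1,\left(2 \left(-1\right) - 5\right) \left(2 - 2\right) \right)} + 23 = 56 \left(\left(-10\right) 1 + 8 \left(2 \left(-1\right) - 5\right) \left(2 - 2\right)\right) + 23 = 56 \left(-10 + 8 \left(-2 - 5\right) 0\right) + 23 = 56 \left(-10 + 8 \left(\left(-7\right) 0\right)\right) + 23 = 56 \left(-10 + 8 \cdot 0\right) + 23 = 56 \left(-10 + 0\right) + 23 = 56 \left(-10\right) + 23 = -560 + 23 = -537$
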